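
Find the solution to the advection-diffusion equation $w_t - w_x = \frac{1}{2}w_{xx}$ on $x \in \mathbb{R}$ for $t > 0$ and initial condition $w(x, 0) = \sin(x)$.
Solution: Moving frame: $\eta = x + t$, $\sigma = t$, $w = u(\eta,\sigma)$, so $w_t = u_{\sigma} + u_{\eta}$ and $w_{xx} = u_{\eta\eta}$.
Hence $w_t - w_x = u_{\sigma}$ and the PDE becomes the heat equation $u_{\sigma} = \frac{1}{2}u_{\eta\eta}$ on $\eta \in \mathbb{R}$.
Initial data: $u(\eta,0) = w(\eta,0) = \sin(\eta)$. Each mode $\sin(n\eta)$ decays as $e^{-n^2\sigma/2}$ on $\mathbb{R}$, so $u(\eta,\sigma) = \sum c_n e^{-n^2\sigma/2} \sin(n\eta)$ with $c_1=1$: $u(\eta,\sigma) = e^{-\sigma/2} \sin(\eta)$.
Substituting back: $w(x,t) = u(x + t, t)$.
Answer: $w(x, t) = e^{-t/2} \sin(t + x)$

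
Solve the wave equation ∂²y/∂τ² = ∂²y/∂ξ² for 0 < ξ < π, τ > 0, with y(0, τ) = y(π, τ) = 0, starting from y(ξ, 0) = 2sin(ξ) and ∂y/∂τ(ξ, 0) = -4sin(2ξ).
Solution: Separating variables: y = Σ [A_n cos(ω_n τ) + B_n sin(ω_n τ)] sin(nξ), ω_n = n. From ICs (B_n = velocity coefficient / ω_n): A_1=2, B_2=-2.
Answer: y(ξ, τ) = 2sin(ξ)cos(τ) - 2sin(2ξ)sin(2τ)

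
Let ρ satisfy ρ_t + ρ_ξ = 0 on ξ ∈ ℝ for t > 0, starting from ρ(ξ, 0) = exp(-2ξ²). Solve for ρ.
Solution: By characteristics (dξ/dt = 1), ρ(ξ,t) = f(ξ - t) with f = ρ(·, 0).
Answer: ρ(ξ, t) = exp(-2(-t + ξ)²)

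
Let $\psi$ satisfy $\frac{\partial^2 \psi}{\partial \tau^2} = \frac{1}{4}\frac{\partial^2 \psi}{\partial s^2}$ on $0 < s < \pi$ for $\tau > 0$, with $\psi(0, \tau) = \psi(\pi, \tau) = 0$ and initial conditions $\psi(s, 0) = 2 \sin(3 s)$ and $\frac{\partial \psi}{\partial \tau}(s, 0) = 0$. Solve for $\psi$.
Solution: Separating variables: $\psi = \sum [A_n \cos(\omega_n \tau) + B_n \sin(\omega_n \tau)] \sin(ns)$, $\omega_n = n/2$. From ICs: $A_3=2$.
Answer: $\psi(s, \tau) = 2 \sin(3 s) \cos(3 \tau/2)$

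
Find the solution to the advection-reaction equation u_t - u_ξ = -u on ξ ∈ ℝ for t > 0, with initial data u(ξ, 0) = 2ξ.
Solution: Substitute u = exp(-t)w.
Then u_t = exp(-t)(w_t - w), u_ξ = exp(-t)w_ξ; substituting and dividing by exp(-t), the lower-order terms cancel: w_t - w_ξ = 0 (standard advection equation).
Data for w: w(ξ,0) = u(ξ,0) = 2ξ.
By characteristics (dξ/dt = -1), w(ξ,t) = f(ξ + t) with f = w(·, 0).
So w(ξ,t) = 2t + 2ξ, and u(ξ,t) = exp(-t)w(ξ,t).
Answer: u(ξ, t) = 2texp(-t) + 2ξexp(-t)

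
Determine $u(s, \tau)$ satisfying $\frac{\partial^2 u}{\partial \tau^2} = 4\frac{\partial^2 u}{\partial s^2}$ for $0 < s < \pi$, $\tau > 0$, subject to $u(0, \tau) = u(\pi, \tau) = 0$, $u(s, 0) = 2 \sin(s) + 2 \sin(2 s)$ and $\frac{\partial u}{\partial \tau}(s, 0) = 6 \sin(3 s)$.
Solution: Using separation of variables $u = X(s)T(\tau)$:
Eigenfunctions: $\sin(ns)$, $n = 1, 2, 3, \ldots$
General solution: $u(s, \tau) = \sum [A_n \cos(2n \tau) + B_n \sin(2n \tau)] \sin(ns)$
From $u(s,0) = 2 \sin(s) + 2 \sin(2 s)$: $A_1=2, A_2=2$. From $u_{\tau}(s,0) = 6 \sin(3 s)$, using $u_{\tau}(s,0) = \sum \omega_n B_n \sin(ns)$ with $\omega_n = 2n$: $B_3 = 6/6 = 1$.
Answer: $u(s, \tau) = \sin(6 \tau) \sin(3 s) + 2 \sin(s) \cos(2 \tau) + 2 \sin(2 s) \cos(4 \tau)$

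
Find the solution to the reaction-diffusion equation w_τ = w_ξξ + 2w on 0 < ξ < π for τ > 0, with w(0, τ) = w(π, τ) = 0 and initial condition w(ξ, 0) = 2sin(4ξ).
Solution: Substitute w = exp(2τ)u.
Then w_τ = exp(2τ)(u_τ + 2u), w_ξξ = exp(2τ)u_ξξ; substituting and dividing by exp(2τ), the lower-order terms cancel: u_τ = u_ξξ (standard heat equation).
Data for u: u(ξ,0) = w(ξ,0) = 2sin(4ξ). The boundary conditions carry over: u(0,τ) = u(π,τ) = 0.
Separating variables: u = Σ c_n exp(-n²τ) sin(nξ). From u(ξ,0) = 2sin(4ξ): c_4=2.
So u(ξ,τ) = 2exp(-16τ)sin(4ξ), and w(ξ,τ) = exp(2τ)u(ξ,τ).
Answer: w(ξ, τ) = 2exp(-14τ)sin(4ξ)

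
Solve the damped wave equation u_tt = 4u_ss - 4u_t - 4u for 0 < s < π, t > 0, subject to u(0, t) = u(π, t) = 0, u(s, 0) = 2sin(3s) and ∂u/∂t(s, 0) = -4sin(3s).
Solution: Substitute u = exp(-2t)w.
Then u_t = exp(-2t)(w_t - 2w), u_tt = exp(-2t)(w_tt - 4w_t + 4w), u_ss = exp(-2t)w_ss; substituting and dividing by exp(-2t), the lower-order terms cancel: w_tt = 4w_ss (standard wave equation).
Data for w: w(s,0) = u(s,0) = 2sin(3s); w_t(s,0) = u_t(s,0) + 2u(s,0) = 0. The boundary conditions carry over: w(0,t) = w(π,t) = 0.
Separating variables: w = Σ [A_n cos(ω_n t) + B_n sin(ω_n t)] sin(ns), ω_n = 2n. From ICs: A_3=2.
So w(s,t) = 2sin(3s)cos(6t), and u(s,t) = exp(-2t)w(s,t).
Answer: u(s, t) = 2exp(-2t)sin(3s)cos(6t)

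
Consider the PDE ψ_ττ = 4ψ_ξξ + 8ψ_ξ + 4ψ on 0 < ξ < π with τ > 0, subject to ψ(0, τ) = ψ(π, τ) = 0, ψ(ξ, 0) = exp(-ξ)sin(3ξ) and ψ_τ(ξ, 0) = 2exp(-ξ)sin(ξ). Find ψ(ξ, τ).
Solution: Substitute ψ = exp(-ξ)u, i.e. u = exp(ξ)ψ.
By the product rule, ψ_ξ = exp(-ξ)(u_ξ - u), ψ_ξξ = exp(-ξ)(u_ξξ - 2u_ξ + u), ψ_ττ = exp(-ξ)u_ττ.
Substituting into the PDE and dividing by exp(-ξ): u_ττ = 4(u_ξξ - 2u_ξ + u) + 8(u_ξ - u) + 4u.
The lower-order terms cancel, leaving the standard wave equation u_ττ = 4u_ξξ.
Initial data for u: u(ξ,0) = exp(ξ)ψ(ξ,0) = sin(3ξ); u_τ(ξ,0) = exp(ξ)ψ_τ(ξ,0) = 2sin(ξ). The boundary conditions carry over: u(0,τ) = u(π,τ) = 0.
Solve for u:
  Using separation of variables u = X(ξ)T(τ):
  Eigenfunctions: sin(nξ), n = 1, 2, 3, ...
  General solution: u(ξ, τ) = Σ [A_n cos(2n τ) + B_n sin(2n τ)] sin(nξ)
  From u(ξ,0) = sin(3ξ): A_3=1. From u_τ(ξ,0) = 2sin(ξ), using u_τ(ξ,0) = Σ ω_n B_n sin(nξ) with ω_n = 2n: B_1 = 2/2 = 1.
Hence u(ξ,τ) = sin(ξ)sin(2τ) + sin(3ξ)cos(6τ).
Transform back: ψ(ξ,τ) = exp(-ξ)u(ξ,τ).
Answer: ψ(ξ, τ) = exp(-ξ)sin(ξ)sin(2τ) + exp(-ξ)sin(3ξ)cos(6τ)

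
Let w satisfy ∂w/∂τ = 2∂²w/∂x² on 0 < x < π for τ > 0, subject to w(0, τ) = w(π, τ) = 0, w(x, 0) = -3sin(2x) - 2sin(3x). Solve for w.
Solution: Separating variables: w = Σ c_n exp(-2n²τ) sin(nx). From w(x,0) = -3sin(2x) - 2sin(3x): c_2=-3, c_3=-2.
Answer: w(x, τ) = -3exp(-8τ)sin(2x) - 2exp(-18τ)sin(3x)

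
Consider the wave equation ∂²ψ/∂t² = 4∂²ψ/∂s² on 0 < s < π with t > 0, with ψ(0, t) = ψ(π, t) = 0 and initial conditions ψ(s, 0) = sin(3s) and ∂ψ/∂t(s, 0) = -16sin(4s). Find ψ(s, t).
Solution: Separating variables: ψ = Σ [A_n cos(ω_n t) + B_n sin(ω_n t)] sin(ns), ω_n = 2n. From ICs (B_n = velocity coefficient / ω_n): A_3=1, B_4=-2.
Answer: ψ(s, t) = sin(3s)cos(6t) - 2sin(4s)sin(8t)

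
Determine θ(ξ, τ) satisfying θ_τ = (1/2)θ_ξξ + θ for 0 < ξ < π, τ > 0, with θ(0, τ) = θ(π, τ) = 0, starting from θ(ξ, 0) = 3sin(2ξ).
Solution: Substitute θ = exp(τ)u, i.e. u = exp(-τ)θ.
By the product rule, θ_τ = exp(τ)(u_τ + u), θ_ξξ = exp(τ)u_ξξ.
Substituting into the PDE and dividing by exp(τ): u_τ + u = (1/2)u_ξξ + u.
The lower-order terms cancel, leaving the standard heat equation u_τ = (1/2)u_ξξ.
Initial data for u: u(ξ,0) = θ(ξ,0) = 3sin(2ξ). The boundary conditions carry over: u(0,τ) = u(π,τ) = 0.
Solve for u:
  Using separation of variables u = X(ξ)G(τ):
  Eigenfunctions: sin(nξ), n = 1, 2, 3, ...
  General solution: u(ξ, τ) = Σ c_n sin(nξ) exp(-n² τ/2)
  Matching u(ξ,0) = 3sin(2ξ) term by term: c_2=3.
Hence u(ξ,τ) = 3exp(-2τ)sin(2ξ).
Transform back: θ(ξ,τ) = exp(τ)u(ξ,τ).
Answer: θ(ξ, τ) = 3exp(-τ)sin(2ξ)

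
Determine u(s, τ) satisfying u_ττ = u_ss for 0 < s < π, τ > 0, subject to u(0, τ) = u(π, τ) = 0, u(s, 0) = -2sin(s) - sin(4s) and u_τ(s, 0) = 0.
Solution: Separating variables: u = Σ [A_n cos(ω_n τ) + B_n sin(ω_n τ)] sin(ns), ω_n = n. From ICs: A_1=-2, A_4=-1.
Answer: u(s, τ) = -2sin(s)cos(τ) - sin(4s)cos(4τ)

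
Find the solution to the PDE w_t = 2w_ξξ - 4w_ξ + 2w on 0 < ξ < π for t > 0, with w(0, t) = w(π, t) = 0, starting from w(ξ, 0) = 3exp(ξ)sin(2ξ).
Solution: Substitute w = exp(ξ)u.
Then w_ξ = exp(ξ)(u_ξ + u), w_ξξ = exp(ξ)(u_ξξ + 2u_ξ + u), w_t = exp(ξ)u_t; substituting and dividing by exp(ξ), the lower-order terms cancel: u_t = 2u_ξξ (standard heat equation).
Data for u: u(ξ,0) = exp(-ξ)w(ξ,0) = 3sin(2ξ). The boundary conditions carry over: u(0,t) = u(π,t) = 0.
Separating variables: u = Σ c_n exp(-2n²t) sin(nξ). From u(ξ,0) = 3sin(2ξ): c_2=3.
So u(ξ,t) = 3exp(-8t)sin(2ξ), and w(ξ,t) = exp(ξ)u(ξ,t).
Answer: w(ξ, t) = 3exp(-8t)exp(ξ)sin(2ξ)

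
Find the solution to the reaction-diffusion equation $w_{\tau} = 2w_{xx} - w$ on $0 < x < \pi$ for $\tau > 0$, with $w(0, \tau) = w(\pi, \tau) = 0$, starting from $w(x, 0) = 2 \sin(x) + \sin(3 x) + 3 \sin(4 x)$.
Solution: Substitute $w = e^{-\tau}u$, i.e. $u = e^{\tau}w$.
By the product rule, $w_{\tau} = e^{-\tau}(u_{\tau} - u)$, $w_{xx} = e^{-\tau}u_{xx}$.
Substituting into the PDE and dividing by $e^{-\tau}$: $u_{\tau} - u = 2u_{xx} - u$.
The lower-order terms cancel, leaving the standard heat equation $u_{\tau} = 2u_{xx}$.
Initial data for $u$: $u(x,0) = w(x,0) = 2 \sin(x) + \sin(3 x) + 3 \sin(4 x)$. The boundary conditions carry over: $u(0,\tau) = u(\pi,\tau) = 0$.
Solve for $u$:
  Using separation of variables $u = X(x)T(\tau)$:
  Eigenfunctions: $\sin(nx)$, $n = 1, 2, 3, \ldots$
  General solution: $u(x, \tau) = \sum c_n \sin(nx) e^{-2n^2 \tau}$
  Matching $u(x,0) = 2 \sin(x) + \sin(3 x) + 3 \sin(4 x)$ term by term: $c_1=2, c_3=1, c_4=3$.
Hence $u(x,\tau) = 2 e^{-2 \tau} \sin(x) + e^{-18 \tau} \sin(3 x) + 3 e^{-32 \tau} \sin(4 x)$.
Transform back: $w(x,\tau) = e^{-\tau}u(x,\tau)$.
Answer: $w(x, \tau) = 2 e^{-3 \tau} \sin(x) + e^{-19 \tau} \sin(3 x) + 3 e^{-33 \tau} \sin(4 x)$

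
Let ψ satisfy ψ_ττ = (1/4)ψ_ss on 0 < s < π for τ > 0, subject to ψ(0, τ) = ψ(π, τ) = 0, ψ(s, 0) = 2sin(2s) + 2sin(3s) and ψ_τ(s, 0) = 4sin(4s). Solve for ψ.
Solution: Separating variables: ψ = Σ [A_n cos(ω_n τ) + B_n sin(ω_n τ)] sin(ns), ω_n = n/2. From ICs (B_n = velocity coefficient / ω_n): A_2=2, A_3=2, B_4=2.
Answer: ψ(s, τ) = 2sin(2s)cos(τ) + 2sin(3s)cos(3τ/2) + 2sin(4s)sin(2τ)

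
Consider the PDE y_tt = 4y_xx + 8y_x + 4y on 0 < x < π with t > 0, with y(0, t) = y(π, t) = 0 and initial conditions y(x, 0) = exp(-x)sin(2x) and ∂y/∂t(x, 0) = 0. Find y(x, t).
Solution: Substitute y = exp(-x)u.
Then y_x = exp(-x)(u_x - u), y_xx = exp(-x)(u_xx - 2u_x + u), y_tt = exp(-x)u_tt; substituting and dividing by exp(-x), the lower-order terms cancel: u_tt = 4u_xx (standard wave equation).
Data for u: u(x,0) = exp(x)y(x,0) = sin(2x); u_t(x,0) = exp(x)y_t(x,0) = 0. The boundary conditions carry over: u(0,t) = u(π,t) = 0.
Separating variables: u = Σ [A_n cos(ω_n t) + B_n sin(ω_n t)] sin(nx), ω_n = 2n. From ICs: A_2=1.
So u(x,t) = sin(2x)cos(4t), and y(x,t) = exp(-x)u(x,t).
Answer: y(x, t) = exp(-x)sin(2x)cos(4t)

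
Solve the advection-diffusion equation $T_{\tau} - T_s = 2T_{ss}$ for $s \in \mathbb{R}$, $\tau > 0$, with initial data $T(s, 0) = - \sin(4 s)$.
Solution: Moving frame: $\eta = s + \tau$, $\sigma = \tau$, $T = u(\eta,\sigma)$, so $T_{\tau} = u_{\sigma} + u_{\eta}$ and $T_{ss} = u_{\eta\eta}$.
Hence $T_{\tau} - T_s = u_{\sigma}$ and the PDE becomes the heat equation $u_{\sigma} = 2u_{\eta\eta}$ on $\eta \in \mathbb{R}$.
Initial data: $u(\eta,0) = T(\eta,0) = - \sin(4 \eta)$. Each mode $\sin(n\eta)$ decays as $e^{-2n^2\sigma}$ on $\mathbb{R}$, so $u(\eta,\sigma) = \sum c_n e^{-2n^2\sigma} \sin(n\eta)$ with $c_4=-1$: $u(\eta,\sigma) = - e^{-32 \sigma} \sin(4 \eta)$.
Substituting back: $T(s,\tau) = u(s + \tau, \tau)$.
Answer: $T(s, \tau) = - e^{-32 \tau} \sin(4 \tau + 4 s)$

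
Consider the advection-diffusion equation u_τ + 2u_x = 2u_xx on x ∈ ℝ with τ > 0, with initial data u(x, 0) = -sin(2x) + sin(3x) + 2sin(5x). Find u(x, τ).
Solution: Moving frame: η = x - 2τ, σ = τ, u = w(η,σ), so u_τ = w_σ - 2w_η and u_xx = w_ηη.
Hence u_τ + 2u_x = w_σ and the PDE becomes the heat equation w_σ = 2w_ηη on η ∈ ℝ.
Initial data: w(η,0) = u(η,0) = -sin(2η) + sin(3η) + 2sin(5η). Each mode sin(nη) decays as exp(-2n²σ) on ℝ, so w(η,σ) = Σ c_n exp(-2n²σ) sin(nη) with c_2=-1, c_3=1, c_5=2: w(η,σ) = -exp(-8σ)sin(2η) + exp(-18σ)sin(3η) + 2exp(-50σ)sin(5η).
Substituting back: u(x,τ) = w(x - 2τ, τ).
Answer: u(x, τ) = -exp(-8τ)sin(2x - 4τ) + exp(-18τ)sin(3x - 6τ) + 2exp(-50τ)sin(5x - 10τ)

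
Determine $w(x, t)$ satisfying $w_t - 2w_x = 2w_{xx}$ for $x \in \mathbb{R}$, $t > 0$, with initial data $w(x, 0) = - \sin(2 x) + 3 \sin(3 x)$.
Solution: Moving frame: $\eta = x + 2t$, $\sigma = t$, $w = u(\eta,\sigma)$, so $w_t = u_{\sigma} + 2u_{\eta}$ and $w_{xx} = u_{\eta\eta}$.
Hence $w_t - 2w_x = u_{\sigma}$ and the PDE becomes the heat equation $u_{\sigma} = 2u_{\eta\eta}$ on $\eta \in \mathbb{R}$.
Initial data: $u(\eta,0) = w(\eta,0) = - \sin(2 \eta) + 3 \sin(3 \eta)$. Each mode $\sin(n\eta)$ decays as $e^{-2n^2\sigma}$ on $\mathbb{R}$, so $u(\eta,\sigma) = \sum c_n e^{-2n^2\sigma} \sin(n\eta)$ with $c_2=-1, c_3=3$: $u(\eta,\sigma) = - e^{-8 \sigma} \sin(2 \eta) + 3 e^{-18 \sigma} \sin(3 \eta)$.
Substituting back: $w(x,t) = u(x + 2t, t)$.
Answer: $w(x, t) = - e^{-8 t} \sin(4 t + 2 x) + 3 e^{-18 t} \sin(6 t + 3 x)$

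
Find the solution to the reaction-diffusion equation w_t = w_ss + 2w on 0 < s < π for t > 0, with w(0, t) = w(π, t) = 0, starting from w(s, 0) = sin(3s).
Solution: Substitute w = exp(2t)u.
Then w_t = exp(2t)(u_t + 2u), w_ss = exp(2t)u_ss; substituting and dividing by exp(2t), the lower-order terms cancel: u_t = u_ss (standard heat equation).
Data for u: u(s,0) = w(s,0) = sin(3s). The boundary conditions carry over: u(0,t) = u(π,t) = 0.
Separating variables: u = Σ c_n exp(-n²t) sin(ns). From u(s,0) = sin(3s): c_3=1.
So u(s,t) = exp(-9t)sin(3s), and w(s,t) = exp(2t)u(s,t).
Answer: w(s, t) = exp(-7t)sin(3s)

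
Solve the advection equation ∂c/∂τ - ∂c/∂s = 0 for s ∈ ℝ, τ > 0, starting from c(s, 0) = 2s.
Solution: By method of characteristics (waves move left with speed 1):
Along characteristics s + τ = const, c is constant, so c(s,τ) = f(s + τ) with f = c(·, 0).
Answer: c(s, τ) = 2s + 2τ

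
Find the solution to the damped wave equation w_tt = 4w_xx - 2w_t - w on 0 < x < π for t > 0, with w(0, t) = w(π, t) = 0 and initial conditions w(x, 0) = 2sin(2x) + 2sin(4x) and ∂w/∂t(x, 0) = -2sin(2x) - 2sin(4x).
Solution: Substitute w = exp(-t)u, i.e. u = exp(t)w.
By the product rule, w_t = exp(-t)(u_t - u), w_tt = exp(-t)(u_tt - 2u_t + u), w_xx = exp(-t)u_xx.
Substituting into the PDE and dividing by exp(-t): u_tt - 2u_t + u = 4u_xx - 2(u_t - u) - u.
The lower-order terms cancel, leaving the standard wave equation u_tt = 4u_xx.
Initial data for u: u(x,0) = w(x,0) = 2sin(2x) + 2sin(4x); u_t(x,0) = w_t(x,0) + w(x,0) = 0. The boundary conditions carry over: u(0,t) = u(π,t) = 0.
Solve for u:
  Using separation of variables u = X(x)T(t):
  Eigenfunctions: sin(nx), n = 1, 2, 3, ...
  General solution: u(x, t) = Σ [A_n cos(2n t) + B_n sin(2n t)] sin(nx)
  From u(x,0) = 2sin(2x) + 2sin(4x): A_2=2, A_4=2. From u_t(x,0) = 0: all B_n = 0.
Hence u(x,t) = 2sin(2x)cos(4t) + 2sin(4x)cos(8t).
Transform back: w(x,t) = exp(-t)u(x,t).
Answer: w(x, t) = 2exp(-t)sin(2x)cos(4t) + 2exp(-t)sin(4x)cos(8t)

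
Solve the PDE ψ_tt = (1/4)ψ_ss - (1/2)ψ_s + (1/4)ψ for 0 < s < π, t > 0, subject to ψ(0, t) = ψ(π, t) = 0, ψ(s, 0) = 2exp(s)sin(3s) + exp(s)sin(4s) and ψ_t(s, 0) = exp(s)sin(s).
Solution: Substitute ψ = exp(s)u, i.e. u = exp(-s)ψ.
By the product rule, ψ_s = exp(s)(u_s + u), ψ_ss = exp(s)(u_ss + 2u_s + u), ψ_tt = exp(s)u_tt.
Substituting into the PDE and dividing by exp(s): u_tt = (1/4)(u_ss + 2u_s + u) - (1/2)(u_s + u) + (1/4)u.
The lower-order terms cancel, leaving the standard wave equation u_tt = (1/4)u_ss.
Initial data for u: u(s,0) = exp(-s)ψ(s,0) = 2sin(3s) + sin(4s); u_t(s,0) = exp(-s)ψ_t(s,0) = sin(s). The boundary conditions carry over: u(0,t) = u(π,t) = 0.
Solve for u:
  Using separation of variables u = X(s)T(t):
  Eigenfunctions: sin(ns), n = 1, 2, 3, ...
  General solution: u(s, t) = Σ [A_n cos(n t/2) + B_n sin(n t/2)] sin(ns)
  From u(s,0) = 2sin(3s) + sin(4s): A_3=2, A_4=1. From u_t(s,0) = sin(s), using u_t(s,0) = Σ ω_n B_n sin(ns) with ω_n = n/2: B_1 = 1/(1/2) = 2.
Hence u(s,t) = 2sin(s)sin(t/2) + 2sin(3s)cos(3t/2) + sin(4s)cos(2t).
Transform back: ψ(s,t) = exp(s)u(s,t).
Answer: ψ(s, t) = 2exp(s)sin(s)sin(t/2) + 2exp(s)sin(3s)cos(3t/2) + exp(s)sin(4s)cos(2t)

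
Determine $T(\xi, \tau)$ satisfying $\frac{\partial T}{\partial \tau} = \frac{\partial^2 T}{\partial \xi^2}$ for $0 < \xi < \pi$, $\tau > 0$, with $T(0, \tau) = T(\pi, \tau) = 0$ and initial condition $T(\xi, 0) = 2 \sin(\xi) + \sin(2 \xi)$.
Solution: Using separation of variables $T = X(\xi)G(\tau)$:
Eigenfunctions: $\sin(n\xi)$, $n = 1, 2, 3, \ldots$
General solution: $T(\xi, \tau) = \sum c_n \sin(n\xi) e^{-n^2 \tau}$
Matching $T(\xi,0) = 2 \sin(\xi) + \sin(2 \xi)$ term by term: $c_1=2, c_2=1$.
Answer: $T(\xi, \tau) = 2 e^{-\tau} \sin(\xi) + e^{-4 \tau} \sin(2 \xi)$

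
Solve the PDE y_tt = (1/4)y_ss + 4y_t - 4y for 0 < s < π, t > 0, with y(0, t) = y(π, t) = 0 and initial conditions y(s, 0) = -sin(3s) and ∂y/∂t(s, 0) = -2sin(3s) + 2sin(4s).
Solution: Substitute y = exp(2t)u, i.e. u = exp(-2t)y.
By the product rule, y_t = exp(2t)(u_t + 2u), y_tt = exp(2t)(u_tt + 4u_t + 4u), y_ss = exp(2t)u_ss.
Substituting into the PDE and dividing by exp(2t): u_tt + 4u_t + 4u = (1/4)u_ss + 4(u_t + 2u) - 4u.
The lower-order terms cancel, leaving the standard wave equation u_tt = (1/4)u_ss.
Initial data for u: u(s,0) = y(s,0) = -sin(3s); u_t(s,0) = y_t(s,0) - 2y(s,0) = 2sin(4s). The boundary conditions carry over: u(0,t) = u(π,t) = 0.
Solve for u:
  Using separation of variables u = X(s)T(t):
  Eigenfunctions: sin(ns), n = 1, 2, 3, ...
  General solution: u(s, t) = Σ [A_n cos(n t/2) + B_n sin(n t/2)] sin(ns)
  From u(s,0) = -sin(3s): A_3=-1. From u_t(s,0) = 2sin(4s), using u_t(s,0) = Σ ω_n B_n sin(ns) with ω_n = n/2: B_4 = 2/2 = 1.
Hence u(s,t) = -sin(3s)cos(3t/2) + sin(4s)sin(2t).
Transform back: y(s,t) = exp(2t)u(s,t).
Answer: y(s, t) = -exp(2t)sin(3s)cos(3t/2) + exp(2t)sin(4s)sin(2t)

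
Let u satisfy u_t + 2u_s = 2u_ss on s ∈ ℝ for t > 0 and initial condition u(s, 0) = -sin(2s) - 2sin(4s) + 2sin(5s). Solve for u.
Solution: Change to a moving frame: let η = s - 2t, σ = t and write u(s,t) = w(η,σ).
By the chain rule u_t = w_σ - 2w_η, u_s = w_η, u_ss = w_ηη.
Then u_t + 2u_s = w_σ: the advection term cancels and the PDE becomes the heat equation w_σ = 2w_ηη on η ∈ ℝ.
Initial data: w(η,0) = u(η,0) = -sin(2η) - 2sin(4η) + 2sin(5η).
On η ∈ ℝ each mode satisfies (sin(nη))″ = -n² sin(nη), so exp(-2n²σ) sin(nη) solves the heat equation; by superposition w(η,σ) = Σ c_n exp(-2n²σ) sin(nη).
Reading off the coefficients: c_2=-1, c_4=-2, c_5=2, so w(η,σ) = -exp(-8σ)sin(2η) - 2exp(-32σ)sin(4η) + 2exp(-50σ)sin(5η).
Substituting back η = s - 2t, σ = t: u(s,t) = w(s - 2t, t).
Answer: u(s, t) = -exp(-8t)sin(2s - 4t) - 2exp(-32t)sin(4s - 8t) + 2exp(-50t)sin(5s - 10t)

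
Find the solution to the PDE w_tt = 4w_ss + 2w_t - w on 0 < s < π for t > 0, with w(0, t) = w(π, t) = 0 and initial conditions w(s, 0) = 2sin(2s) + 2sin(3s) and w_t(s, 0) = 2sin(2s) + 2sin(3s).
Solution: Substitute w = exp(t)u, i.e. u = exp(-t)w.
By the product rule, w_t = exp(t)(u_t + u), w_tt = exp(t)(u_tt + 2u_t + u), w_ss = exp(t)u_ss.
Substituting into the PDE and dividing by exp(t): u_tt + 2u_t + u = 4u_ss + 2(u_t + u) - u.
The lower-order terms cancel, leaving the standard wave equation u_tt = 4u_ss.
Initial data for u: u(s,0) = w(s,0) = 2sin(2s) + 2sin(3s); u_t(s,0) = w_t(s,0) - w(s,0) = 0. The boundary conditions carry over: u(0,t) = u(π,t) = 0.
Solve for u:
  Using separation of variables u = X(s)T(t):
  Eigenfunctions: sin(ns), n = 1, 2, 3, ...
  General solution: u(s, t) = Σ [A_n cos(2n t) + B_n sin(2n t)] sin(ns)
  From u(s,0) = 2sin(2s) + 2sin(3s): A_2=2, A_3=2. From u_t(s,0) = 0: all B_n = 0.
Hence u(s,t) = 2sin(2s)cos(4t) + 2sin(3s)cos(6t).
Transform back: w(s,t) = exp(t)u(s,t).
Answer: w(s, t) = 2exp(t)sin(2s)cos(4t) + 2exp(t)sin(3s)cos(6t)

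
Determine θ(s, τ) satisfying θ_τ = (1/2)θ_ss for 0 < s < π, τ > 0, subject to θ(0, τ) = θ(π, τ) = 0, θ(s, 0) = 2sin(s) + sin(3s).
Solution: Separating variables: θ = Σ c_n exp(-n²τ/2) sin(ns). From θ(s,0) = 2sin(s) + sin(3s): c_1=2, c_3=1.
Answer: θ(s, τ) = 2exp(-τ/2)sin(s) + exp(-9τ/2)sin(3s)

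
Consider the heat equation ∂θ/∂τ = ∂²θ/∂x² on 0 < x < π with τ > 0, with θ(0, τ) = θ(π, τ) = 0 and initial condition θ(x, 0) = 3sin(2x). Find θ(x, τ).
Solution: Separating variables: θ = Σ c_n exp(-n²τ) sin(nx). From θ(x,0) = 3sin(2x): c_2=3.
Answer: θ(x, τ) = 3exp(-4τ)sin(2x)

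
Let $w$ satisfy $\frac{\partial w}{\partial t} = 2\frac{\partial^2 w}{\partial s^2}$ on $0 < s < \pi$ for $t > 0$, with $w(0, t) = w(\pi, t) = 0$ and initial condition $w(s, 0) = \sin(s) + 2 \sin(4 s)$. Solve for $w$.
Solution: Using separation of variables $w = X(s)T(t)$:
Eigenfunctions: $\sin(ns)$, $n = 1, 2, 3, \ldots$
General solution: $w(s, t) = \sum c_n \sin(ns) e^{-2n^2 t}$
Matching $w(s,0) = \sin(s) + 2 \sin(4 s)$ term by term: $c_1=1, c_4=2$.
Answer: $w(s, t) = e^{-2 t} \sin(s) + 2 e^{-32 t} \sin(4 s)$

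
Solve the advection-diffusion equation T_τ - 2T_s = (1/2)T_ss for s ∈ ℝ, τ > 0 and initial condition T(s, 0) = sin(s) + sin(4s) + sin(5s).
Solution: Moving frame: η = s + 2τ, σ = τ, T = u(η,σ), so T_τ = u_σ + 2u_η and T_ss = u_ηη.
Hence T_τ - 2T_s = u_σ and the PDE becomes the heat equation u_σ = (1/2)u_ηη on η ∈ ℝ.
Initial data: u(η,0) = T(η,0) = sin(η) + sin(4η) + sin(5η). Each mode sin(nη) decays as exp(-n²σ/2) on ℝ, so u(η,σ) = Σ c_n exp(-n²σ/2) sin(nη) with c_1=1, c_4=1, c_5=1: u(η,σ) = exp(-8σ)sin(4η) + exp(-σ/2)sin(η) + exp(-25σ/2)sin(5η).
Substituting back: T(s,τ) = u(s + 2τ, τ).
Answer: T(s, τ) = exp(-8τ)sin(4s + 8τ) + exp(-τ/2)sin(s + 2τ) + exp(-25τ/2)sin(5s + 10τ)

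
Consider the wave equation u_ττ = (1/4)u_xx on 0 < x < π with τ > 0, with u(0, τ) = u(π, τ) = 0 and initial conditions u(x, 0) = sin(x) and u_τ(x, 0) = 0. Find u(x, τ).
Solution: Separating variables: u = Σ [A_n cos(ω_n τ) + B_n sin(ω_n τ)] sin(nx), ω_n = n/2. From ICs: A_1=1.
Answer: u(x, τ) = sin(x)cos(τ/2)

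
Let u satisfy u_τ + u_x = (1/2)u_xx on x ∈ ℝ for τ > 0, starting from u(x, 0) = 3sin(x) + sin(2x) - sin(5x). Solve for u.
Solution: Moving frame: η = x - τ, σ = τ, u = w(η,σ), so u_τ = w_σ - w_η and u_xx = w_ηη.
Hence u_τ + u_x = w_σ and the PDE becomes the heat equation w_σ = (1/2)w_ηη on η ∈ ℝ.
Initial data: w(η,0) = u(η,0) = 3sin(η) + sin(2η) - sin(5η). Each mode sin(nη) decays as exp(-n²σ/2) on ℝ, so w(η,σ) = Σ c_n exp(-n²σ/2) sin(nη) with c_1=3, c_2=1, c_5=-1: w(η,σ) = exp(-2σ)sin(2η) + 3exp(-σ/2)sin(η) - exp(-25σ/2)sin(5η).
Substituting back: u(x,τ) = w(x - τ, τ).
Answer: u(x, τ) = exp(-2τ)sin(2x - 2τ) + 3exp(-τ/2)sin(x - τ) - exp(-25τ/2)sin(5x - 5τ)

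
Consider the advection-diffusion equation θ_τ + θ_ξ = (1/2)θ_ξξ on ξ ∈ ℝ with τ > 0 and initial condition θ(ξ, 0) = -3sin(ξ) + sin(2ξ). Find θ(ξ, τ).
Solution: Change to a moving frame: let η = ξ - τ, σ = τ and write θ(ξ,τ) = u(η,σ).
By the chain rule θ_τ = u_σ - u_η, θ_ξ = u_η, θ_ξξ = u_ηη.
Then θ_τ + θ_ξ = u_σ: the advection term cancels and the PDE becomes the heat equation u_σ = (1/2)u_ηη on η ∈ ℝ.
Initial data: u(η,0) = θ(η,0) = -3sin(η) + sin(2η).
On η ∈ ℝ each mode satisfies (sin(nη))″ = -n² sin(nη), so exp(-n²σ/2) sin(nη) solves the heat equation; by superposition u(η,σ) = Σ c_n exp(-n²σ/2) sin(nη).
Reading off the coefficients: c_1=-3, c_2=1, so u(η,σ) = exp(-2σ)sin(2η) - 3exp(-σ/2)sin(η).
Substituting back η = ξ - τ, σ = τ: θ(ξ,τ) = u(ξ - τ, τ).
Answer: θ(ξ, τ) = exp(-2τ)sin(2ξ - 2τ) - 3exp(-τ/2)sin(ξ - τ)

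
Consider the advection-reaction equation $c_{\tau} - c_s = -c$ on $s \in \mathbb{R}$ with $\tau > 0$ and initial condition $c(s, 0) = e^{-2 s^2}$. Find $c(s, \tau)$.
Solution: Substitute $c = e^{-\tau}u$.
Then $c_{\tau} = e^{-\tau}(u_{\tau} - u)$, $c_s = e^{-\tau}u_s$; substituting and dividing by $e^{-\tau}$, the lower-order terms cancel: $u_{\tau} - u_s = 0$ (standard advection equation).
Data for $u$: $u(s,0) = c(s,0) = e^{-2 s^2}$.
By characteristics ($ds/d\tau = -1$), $u(s,\tau) = f(s + \tau)$ with $f = u( \cdot , 0)$.
So $u(s,\tau) = e^{-2 (s + \tau)^2}$, and $c(s,\tau) = e^{-\tau}u(s,\tau)$.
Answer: $c(s, \tau) = e^{-\tau} e^{-2 (\tau + s)^2}$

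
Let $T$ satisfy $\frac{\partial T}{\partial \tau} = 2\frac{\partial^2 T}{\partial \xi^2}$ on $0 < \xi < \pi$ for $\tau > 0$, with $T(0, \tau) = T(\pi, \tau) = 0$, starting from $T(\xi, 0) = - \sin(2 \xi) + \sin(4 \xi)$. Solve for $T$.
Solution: Using separation of variables $T = X(\xi)G(\tau)$:
Eigenfunctions: $\sin(n\xi)$, $n = 1, 2, 3, \ldots$
General solution: $T(\xi, \tau) = \sum c_n \sin(n\xi) e^{-2n^2 \tau}$
Matching $T(\xi,0) = - \sin(2 \xi) + \sin(4 \xi)$ term by term: $c_2=-1, c_4=1$.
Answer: $T(\xi, \tau) = - e^{-8 \tau} \sin(2 \xi) + e^{-32 \tau} \sin(4 \xi)$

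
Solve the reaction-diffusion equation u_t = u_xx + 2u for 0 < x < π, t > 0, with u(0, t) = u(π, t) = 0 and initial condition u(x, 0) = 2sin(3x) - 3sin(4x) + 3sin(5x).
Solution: Substitute u = exp(2t)w, i.e. w = exp(-2t)u.
By the product rule, u_t = exp(2t)(w_t + 2w), u_xx = exp(2t)w_xx.
Substituting into the PDE and dividing by exp(2t): w_t + 2w = w_xx + 2w.
The lower-order terms cancel, leaving the standard heat equation w_t = w_xx.
Initial data for w: w(x,0) = u(x,0) = 2sin(3x) - 3sin(4x) + 3sin(5x). The boundary conditions carry over: w(0,t) = w(π,t) = 0.
Solve for w:
  Using separation of variables w = X(x)T(t):
  Eigenfunctions: sin(nx), n = 1, 2, 3, ...
  General solution: w(x, t) = Σ c_n sin(nx) exp(-n² t)
  Matching w(x,0) = 2sin(3x) - 3sin(4x) + 3sin(5x) term by term: c_3=2, c_4=-3, c_5=3.
Hence w(x,t) = 2exp(-9t)sin(3x) - 3exp(-16t)sin(4x) + 3exp(-25t)sin(5x).
Transform back: u(x,t) = exp(2t)w(x,t).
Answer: u(x, t) = 2exp(-7t)sin(3x) - 3exp(-14t)sin(4x) + 3exp(-23t)sin(5x)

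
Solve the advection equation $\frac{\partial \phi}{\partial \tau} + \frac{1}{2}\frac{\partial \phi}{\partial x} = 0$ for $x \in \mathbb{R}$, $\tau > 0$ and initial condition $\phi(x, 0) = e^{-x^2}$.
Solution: By characteristics ($dx/d\tau = 1/2$), $\phi(x,\tau) = f(x - \frac{1}{2}\tau)$ with $f = \phi( \cdot , 0)$.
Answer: $\phi(x, \tau) = e^{-(-\tau/2 + x)^2}$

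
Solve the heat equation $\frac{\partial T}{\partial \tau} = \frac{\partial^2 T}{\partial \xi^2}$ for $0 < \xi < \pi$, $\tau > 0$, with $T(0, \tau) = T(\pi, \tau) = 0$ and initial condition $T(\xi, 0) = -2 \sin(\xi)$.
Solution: Separating variables: $T = \sum c_n e^{-n^2\tau} \sin(n\xi)$. From $T(\xi,0) = -2 \sin(\xi)$: $c_1=-2$.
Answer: $T(\xi, \tau) = -2 e^{-\tau} \sin(\xi)$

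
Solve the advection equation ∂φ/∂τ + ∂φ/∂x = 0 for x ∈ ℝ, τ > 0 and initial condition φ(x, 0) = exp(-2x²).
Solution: By characteristics (dx/dτ = 1), φ(x,τ) = f(x - τ) with f = φ(·, 0).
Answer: φ(x, τ) = exp(-2(x - τ)²)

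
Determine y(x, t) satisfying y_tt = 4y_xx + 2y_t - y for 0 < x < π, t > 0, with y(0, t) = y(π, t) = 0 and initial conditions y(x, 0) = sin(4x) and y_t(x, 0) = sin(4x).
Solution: Substitute y = exp(t)u, i.e. u = exp(-t)y.
By the product rule, y_t = exp(t)(u_t + u), y_tt = exp(t)(u_tt + 2u_t + u), y_xx = exp(t)u_xx.
Substituting into the PDE and dividing by exp(t): u_tt + 2u_t + u = 4u_xx + 2(u_t + u) - u.
The lower-order terms cancel, leaving the standard wave equation u_tt = 4u_xx.
Initial data for u: u(x,0) = y(x,0) = sin(4x); u_t(x,0) = y_t(x,0) - y(x,0) = 0. The boundary conditions carry over: u(0,t) = u(π,t) = 0.
Solve for u:
  Using separation of variables u = X(x)T(t):
  Eigenfunctions: sin(nx), n = 1, 2, 3, ...
  General solution: u(x, t) = Σ [A_n cos(2n t) + B_n sin(2n t)] sin(nx)
  From u(x,0) = sin(4x): A_4=1. From u_t(x,0) = 0: all B_n = 0.
Hence u(x,t) = sin(4x)cos(8t).
Transform back: y(x,t) = exp(t)u(x,t).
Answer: y(x, t) = exp(t)sin(4x)cos(8t)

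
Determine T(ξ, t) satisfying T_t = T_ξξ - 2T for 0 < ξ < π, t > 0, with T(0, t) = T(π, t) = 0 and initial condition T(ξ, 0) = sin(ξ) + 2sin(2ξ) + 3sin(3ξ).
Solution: Substitute T = exp(-2t)u, i.e. u = exp(2t)T.
By the product rule, T_t = exp(-2t)(u_t - 2u), T_ξξ = exp(-2t)u_ξξ.
Substituting into the PDE and dividing by exp(-2t): u_t - 2u = u_ξξ - 2u.
The lower-order terms cancel, leaving the standard heat equation u_t = u_ξξ.
Initial data for u: u(ξ,0) = T(ξ,0) = sin(ξ) + 2sin(2ξ) + 3sin(3ξ). The boundary conditions carry over: u(0,t) = u(π,t) = 0.
Solve for u:
  Using separation of variables u = X(ξ)G(t):
  Eigenfunctions: sin(nξ), n = 1, 2, 3, ...
  General solution: u(ξ, t) = Σ c_n sin(nξ) exp(-n² t)
  Matching u(ξ,0) = sin(ξ) + 2sin(2ξ) + 3sin(3ξ) term by term: c_1=1, c_2=2, c_3=3.
Hence u(ξ,t) = exp(-t)sin(ξ) + 2exp(-4t)sin(2ξ) + 3exp(-9t)sin(3ξ).
Transform back: T(ξ,t) = exp(-2t)u(ξ,t).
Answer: T(ξ, t) = exp(-3t)sin(ξ) + 2exp(-6t)sin(2ξ) + 3exp(-11t)sin(3ξ)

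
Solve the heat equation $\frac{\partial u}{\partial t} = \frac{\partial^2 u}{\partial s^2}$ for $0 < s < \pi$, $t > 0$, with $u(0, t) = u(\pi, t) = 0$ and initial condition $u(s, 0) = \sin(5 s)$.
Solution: Using separation of variables $u = X(s)T(t)$:
Eigenfunctions: $\sin(ns)$, $n = 1, 2, 3, \ldots$
General solution: $u(s, t) = \sum c_n \sin(ns) e^{-n^2 t}$
Matching $u(s,0) = \sin(5 s)$ term by term: $c_5=1$.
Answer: $u(s, t) = e^{-25 t} \sin(5 s)$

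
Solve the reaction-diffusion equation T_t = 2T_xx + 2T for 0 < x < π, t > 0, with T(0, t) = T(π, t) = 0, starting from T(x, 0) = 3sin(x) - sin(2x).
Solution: Substitute T = exp(2t)u, i.e. u = exp(-2t)T.
By the product rule, T_t = exp(2t)(u_t + 2u), T_xx = exp(2t)u_xx.
Substituting into the PDE and dividing by exp(2t): u_t + 2u = 2u_xx + 2u.
The lower-order terms cancel, leaving the standard heat equation u_t = 2u_xx.
Initial data for u: u(x,0) = T(x,0) = 3sin(x) - sin(2x). The boundary conditions carry over: u(0,t) = u(π,t) = 0.
Solve for u:
  Using separation of variables u = X(x)G(t):
  Eigenfunctions: sin(nx), n = 1, 2, 3, ...
  General solution: u(x, t) = Σ c_n sin(nx) exp(-2n² t)
  Matching u(x,0) = 3sin(x) - sin(2x) term by term: c_1=3, c_2=-1.
Hence u(x,t) = 3exp(-2t)sin(x) - exp(-8t)sin(2x).
Transform back: T(x,t) = exp(2t)u(x,t).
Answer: T(x, t) = 3sin(x) - exp(-6t)sin(2x)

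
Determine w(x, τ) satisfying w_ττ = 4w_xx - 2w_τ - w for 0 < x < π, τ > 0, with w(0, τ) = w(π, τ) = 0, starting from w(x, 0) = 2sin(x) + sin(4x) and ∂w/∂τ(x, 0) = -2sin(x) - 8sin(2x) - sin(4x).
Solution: Substitute w = exp(-τ)u.
Then w_τ = exp(-τ)(u_τ - u), w_ττ = exp(-τ)(u_ττ - 2u_τ + u), w_xx = exp(-τ)u_xx; substituting and dividing by exp(-τ), the lower-order terms cancel: u_ττ = 4u_xx (standard wave equation).
Data for u: u(x,0) = w(x,0) = 2sin(x) + sin(4x); u_τ(x,0) = w_τ(x,0) + w(x,0) = -8sin(2x). The boundary conditions carry over: u(0,τ) = u(π,τ) = 0.
Separating variables: u = Σ [A_n cos(ω_n τ) + B_n sin(ω_n τ)] sin(nx), ω_n = 2n. From ICs (B_n = velocity coefficient / ω_n): A_1=2, A_4=1, B_2=-2.
So u(x,τ) = 2sin(x)cos(2τ) - 2sin(2x)sin(4τ) + sin(4x)cos(8τ), and w(x,τ) = exp(-τ)u(x,τ).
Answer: w(x, τ) = 2exp(-τ)sin(x)cos(2τ) - 2exp(-τ)sin(2x)sin(4τ) + exp(-τ)sin(4x)cos(8τ)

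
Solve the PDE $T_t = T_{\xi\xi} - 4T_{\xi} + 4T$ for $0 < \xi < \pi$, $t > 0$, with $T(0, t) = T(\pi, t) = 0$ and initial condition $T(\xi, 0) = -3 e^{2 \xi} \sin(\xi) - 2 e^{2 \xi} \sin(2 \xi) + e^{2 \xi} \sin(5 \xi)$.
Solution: Substitute $T = e^{2\xi}u$, i.e. $u = e^{-2\xi}T$.
By the product rule, $T_{\xi} = e^{2\xi}(u_{\xi} + 2u)$, $T_{\xi\xi} = e^{2\xi}(u_{\xi\xi} + 4u_{\xi} + 4u)$, $T_t = e^{2\xi}u_t$.
Substituting into the PDE and dividing by $e^{2\xi}$: $u_t = (u_{\xi\xi} + 4u_{\xi} + 4u) - 4(u_{\xi} + 2u) + 4u$.
The lower-order terms cancel, leaving the standard heat equation $u_t = u_{\xi\xi}$.
Initial data for $u$: $u(\xi,0) = e^{-2\xi}T(\xi,0) = -3 \sin(\xi) - 2 \sin(2 \xi) + \sin(5 \xi)$. The boundary conditions carry over: $u(0,t) = u(\pi,t) = 0$.
Solve for $u$:
  Using separation of variables $u = X(\xi)G(t)$:
  Eigenfunctions: $\sin(n\xi)$, $n = 1, 2, 3, \ldots$
  General solution: $u(\xi, t) = \sum c_n \sin(n\xi) e^{-n^2 t}$
  Matching $u(\xi,0) = -3 \sin(\xi) - 2 \sin(2 \xi) + \sin(5 \xi)$ term by term: $c_1=-3, c_2=-2, c_5=1$.
Hence $u(\xi,t) = -3 e^{-t} \sin(\xi) - 2 e^{-4 t} \sin(2 \xi) + e^{-25 t} \sin(5 \xi)$.
Transform back: $T(\xi,t) = e^{2\xi}u(\xi,t)$.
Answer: $T(\xi, t) = -3 e^{2 \xi} e^{-t} \sin(\xi) - 2 e^{2 \xi} e^{-4 t} \sin(2 \xi) + e^{2 \xi} e^{-25 t} \sin(5 \xi)$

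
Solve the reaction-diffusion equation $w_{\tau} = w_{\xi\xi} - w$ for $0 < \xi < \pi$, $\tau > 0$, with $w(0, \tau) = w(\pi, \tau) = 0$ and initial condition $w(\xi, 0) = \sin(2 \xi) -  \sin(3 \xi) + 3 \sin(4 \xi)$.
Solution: Substitute $w = e^{-\tau}u$.
Then $w_{\tau} = e^{-\tau}(u_{\tau} - u)$, $w_{\xi\xi} = e^{-\tau}u_{\xi\xi}$; substituting and dividing by $e^{-\tau}$, the lower-order terms cancel: $u_{\tau} = u_{\xi\xi}$ (standard heat equation).
Data for $u$: $u(\xi,0) = w(\xi,0) = \sin(2 \xi) - \sin(3 \xi) + 3 \sin(4 \xi)$. The boundary conditions carry over: $u(0,\tau) = u(\pi,\tau) = 0$.
Separating variables: $u = \sum c_n e^{-n^2\tau} \sin(n\xi)$. From $u(\xi,0) = \sin(2 \xi) - \sin(3 \xi) + 3 \sin(4 \xi)$: $c_2=1, c_3=-1, c_4=3$.
So $u(\xi,\tau) = e^{-4 \tau} \sin(2 \xi) - e^{-9 \tau} \sin(3 \xi) + 3 e^{-16 \tau} \sin(4 \xi)$, and $w(\xi,\tau) = e^{-\tau}u(\xi,\tau)$.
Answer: $w(\xi, \tau) = e^{-5 \tau} \sin(2 \xi) -  e^{-10 \tau} \sin(3 \xi) + 3 e^{-17 \tau} \sin(4 \xi)$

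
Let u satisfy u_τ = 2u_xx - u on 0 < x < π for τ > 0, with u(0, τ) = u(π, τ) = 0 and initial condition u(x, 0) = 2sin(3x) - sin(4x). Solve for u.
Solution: Substitute u = exp(-τ)w.
Then u_τ = exp(-τ)(w_τ - w), u_xx = exp(-τ)w_xx; substituting and dividing by exp(-τ), the lower-order terms cancel: w_τ = 2w_xx (standard heat equation).
Data for w: w(x,0) = u(x,0) = 2sin(3x) - sin(4x). The boundary conditions carry over: w(0,τ) = w(π,τ) = 0.
Separating variables: w = Σ c_n exp(-2n²τ) sin(nx). From w(x,0) = 2sin(3x) - sin(4x): c_3=2, c_4=-1.
So w(x,τ) = 2exp(-18τ)sin(3x) - exp(-32τ)sin(4x), and u(x,τ) = exp(-τ)w(x,τ).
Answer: u(x, τ) = 2exp(-19τ)sin(3x) - exp(-33τ)sin(4x)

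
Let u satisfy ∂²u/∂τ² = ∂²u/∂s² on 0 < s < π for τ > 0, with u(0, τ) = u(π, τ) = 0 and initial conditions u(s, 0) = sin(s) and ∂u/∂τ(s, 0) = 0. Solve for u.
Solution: Using separation of variables u = X(s)T(τ):
Eigenfunctions: sin(ns), n = 1, 2, 3, ...
General solution: u(s, τ) = Σ [A_n cos(n τ) + B_n sin(n τ)] sin(ns)
From u(s,0) = sin(s): A_1=1. From u_τ(s,0) = 0: all B_n = 0.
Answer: u(s, τ) = sin(s)cos(τ)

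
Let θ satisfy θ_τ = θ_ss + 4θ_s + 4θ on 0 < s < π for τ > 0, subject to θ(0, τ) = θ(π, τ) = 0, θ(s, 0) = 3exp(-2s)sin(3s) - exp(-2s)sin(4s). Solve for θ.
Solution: Substitute θ = exp(-2s)u.
Then θ_s = exp(-2s)(u_s - 2u), θ_ss = exp(-2s)(u_ss - 4u_s + 4u), θ_τ = exp(-2s)u_τ; substituting and dividing by exp(-2s), the lower-order terms cancel: u_τ = u_ss (standard heat equation).
Data for u: u(s,0) = exp(2s)θ(s,0) = 3sin(3s) - sin(4s). The boundary conditions carry over: u(0,τ) = u(π,τ) = 0.
Separating variables: u = Σ c_n exp(-n²τ) sin(ns). From u(s,0) = 3sin(3s) - sin(4s): c_3=3, c_4=-1.
So u(s,τ) = 3exp(-9τ)sin(3s) - exp(-16τ)sin(4s), and θ(s,τ) = exp(-2s)u(s,τ).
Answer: θ(s, τ) = 3exp(-2s)exp(-9τ)sin(3s) - exp(-2s)exp(-16τ)sin(4s)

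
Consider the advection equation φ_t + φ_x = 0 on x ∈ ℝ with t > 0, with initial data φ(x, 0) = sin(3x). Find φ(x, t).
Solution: By method of characteristics (waves move right with speed 1):
Along characteristics x - t = const, φ is constant, so φ(x,t) = f(x - t) with f = φ(·, 0).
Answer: φ(x, t) = -sin(3t - 3x)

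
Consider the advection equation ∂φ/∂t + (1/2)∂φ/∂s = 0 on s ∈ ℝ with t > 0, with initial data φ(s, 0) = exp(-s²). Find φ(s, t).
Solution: By characteristics (ds/dt = 1/2), φ(s,t) = f(s - (1/2)t) with f = φ(·, 0).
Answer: φ(s, t) = exp(-(s - t/2)²)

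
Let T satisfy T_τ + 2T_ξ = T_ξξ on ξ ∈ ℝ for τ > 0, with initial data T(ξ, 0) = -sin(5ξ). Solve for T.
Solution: Moving frame: η = ξ - 2τ, σ = τ, T = u(η,σ), so T_τ = u_σ - 2u_η and T_ξξ = u_ηη.
Hence T_τ + 2T_ξ = u_σ and the PDE becomes the heat equation u_σ = u_ηη on η ∈ ℝ.
Initial data: u(η,0) = T(η,0) = -sin(5η). Each mode sin(nη) decays as exp(-n²σ) on ℝ, so u(η,σ) = Σ c_n exp(-n²σ) sin(nη) with c_5=-1: u(η,σ) = -exp(-25σ)sin(5η).
Substituting back: T(ξ,τ) = u(ξ - 2τ, τ).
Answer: T(ξ, τ) = -exp(-25τ)sin(5ξ - 10τ)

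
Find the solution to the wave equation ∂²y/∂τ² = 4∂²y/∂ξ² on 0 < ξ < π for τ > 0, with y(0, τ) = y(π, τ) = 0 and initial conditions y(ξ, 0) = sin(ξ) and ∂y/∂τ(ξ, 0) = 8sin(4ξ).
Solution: Using separation of variables y = X(ξ)T(τ):
Eigenfunctions: sin(nξ), n = 1, 2, 3, ...
General solution: y(ξ, τ) = Σ [A_n cos(2n τ) + B_n sin(2n τ)] sin(nξ)
From y(ξ,0) = sin(ξ): A_1=1. From y_τ(ξ,0) = 8sin(4ξ), using y_τ(ξ,0) = Σ ω_n B_n sin(nξ) with ω_n = 2n: B_4 = 8/8 = 1.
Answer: y(ξ, τ) = sin(ξ)cos(2τ) + sin(4ξ)sin(8τ)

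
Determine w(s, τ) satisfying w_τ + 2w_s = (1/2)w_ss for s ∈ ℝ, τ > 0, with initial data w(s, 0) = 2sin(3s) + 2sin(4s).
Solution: Moving frame: η = s - 2τ, σ = τ, w = u(η,σ), so w_τ = u_σ - 2u_η and w_ss = u_ηη.
Hence w_τ + 2w_s = u_σ and the PDE becomes the heat equation u_σ = (1/2)u_ηη on η ∈ ℝ.
Initial data: u(η,0) = w(η,0) = 2sin(3η) + 2sin(4η). Each mode sin(nη) decays as exp(-n²σ/2) on ℝ, so u(η,σ) = Σ c_n exp(-n²σ/2) sin(nη) with c_3=2, c_4=2: u(η,σ) = 2exp(-8σ)sin(4η) + 2exp(-9σ/2)sin(3η).
Substituting back: w(s,τ) = u(s - 2τ, τ).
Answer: w(s, τ) = 2exp(-8τ)sin(4s - 8τ) + 2exp(-9τ/2)sin(3s - 6τ)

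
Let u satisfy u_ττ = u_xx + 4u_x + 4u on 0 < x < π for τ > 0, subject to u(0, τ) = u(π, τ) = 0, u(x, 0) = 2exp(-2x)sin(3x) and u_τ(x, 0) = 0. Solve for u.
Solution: Substitute u = exp(-2x)w, i.e. w = exp(2x)u.
By the product rule, u_x = exp(-2x)(w_x - 2w), u_xx = exp(-2x)(w_xx - 4w_x + 4w), u_ττ = exp(-2x)w_ττ.
Substituting into the PDE and dividing by exp(-2x): w_ττ = (w_xx - 4w_x + 4w) + 4(w_x - 2w) + 4w.
The lower-order terms cancel, leaving the standard wave equation w_ττ = w_xx.
Initial data for w: w(x,0) = exp(2x)u(x,0) = 2sin(3x); w_τ(x,0) = exp(2x)u_τ(x,0) = 0. The boundary conditions carry over: w(0,τ) = w(π,τ) = 0.
Solve for w:
  Using separation of variables w = X(x)T(τ):
  Eigenfunctions: sin(nx), n = 1, 2, 3, ...
  General solution: w(x, τ) = Σ [A_n cos(n τ) + B_n sin(n τ)] sin(nx)
  From w(x,0) = 2sin(3x): A_3=2. From w_τ(x,0) = 0: all B_n = 0.
Hence w(x,τ) = 2sin(3x)cos(3τ).
Transform back: u(x,τ) = exp(-2x)w(x,τ).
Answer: u(x, τ) = 2exp(-2x)sin(3x)cos(3τ)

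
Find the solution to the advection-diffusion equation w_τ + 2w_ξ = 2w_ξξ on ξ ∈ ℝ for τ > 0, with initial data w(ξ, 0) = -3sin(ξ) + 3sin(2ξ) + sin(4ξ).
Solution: Change to a moving frame: let η = ξ - 2τ, σ = τ and write w(ξ,τ) = u(η,σ).
By the chain rule w_τ = u_σ - 2u_η, w_ξ = u_η, w_ξξ = u_ηη.
Then w_τ + 2w_ξ = u_σ: the advection term cancels and the PDE becomes the heat equation u_σ = 2u_ηη on η ∈ ℝ.
Initial data: u(η,0) = w(η,0) = -3sin(η) + 3sin(2η) + sin(4η).
On η ∈ ℝ each mode satisfies (sin(nη))″ = -n² sin(nη), so exp(-2n²σ) sin(nη) solves the heat equation; by superposition u(η,σ) = Σ c_n exp(-2n²σ) sin(nη).
Reading off the coefficients: c_1=-3, c_2=3, c_4=1, so u(η,σ) = -3exp(-2σ)sin(η) + 3exp(-8σ)sin(2η) + exp(-32σ)sin(4η).
Substituting back η = ξ - 2τ, σ = τ: w(ξ,τ) = u(ξ - 2τ, τ).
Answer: w(ξ, τ) = -3exp(-2τ)sin(ξ - 2τ) + 3exp(-8τ)sin(2ξ - 4τ) + exp(-32τ)sin(4ξ - 8τ)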